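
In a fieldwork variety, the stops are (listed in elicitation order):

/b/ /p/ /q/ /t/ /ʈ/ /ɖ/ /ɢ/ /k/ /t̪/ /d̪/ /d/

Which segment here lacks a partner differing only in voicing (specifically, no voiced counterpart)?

Bilabial: /p/ ~ /b/
Dental: /t̪/ ~ /d̪/
Alveolar: /t/ ~ /d/
Retroflex: /ʈ/ ~ /ɖ/
Uvular: /q/ ~ /ɢ/
Velar: only /k/ (voiceless); no voiced partner.
So /k/ is the unpaired segment.

/k/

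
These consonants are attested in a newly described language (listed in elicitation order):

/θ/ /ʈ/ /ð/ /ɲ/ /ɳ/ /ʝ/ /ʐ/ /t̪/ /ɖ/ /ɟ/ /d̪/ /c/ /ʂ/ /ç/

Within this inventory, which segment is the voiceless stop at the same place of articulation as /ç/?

/c/

/ç/ is a voiceless palatal fricative.
The voiceless stop at the same place is a voiceless palatal stop — in this inventory, /c/.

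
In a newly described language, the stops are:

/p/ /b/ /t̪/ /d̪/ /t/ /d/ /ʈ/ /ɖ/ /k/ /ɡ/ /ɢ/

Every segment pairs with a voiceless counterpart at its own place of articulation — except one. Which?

/ɢ/

Bilabial: /p/ ~ /b/
Dental: /t̪/ ~ /d̪/
Alveolar: /t/ ~ /d/
Retroflex: /ʈ/ ~ /ɖ/
Velar: /k/ ~ /ɡ/
Uvular: only /ɢ/ (voiced); no voiceless partner.
So /ɢ/ is the unpaired segment.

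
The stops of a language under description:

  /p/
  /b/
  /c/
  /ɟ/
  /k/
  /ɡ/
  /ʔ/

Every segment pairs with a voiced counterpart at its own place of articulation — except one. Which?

Bilabial: /p/ ~ /b/
Palatal: /c/ ~ /ɟ/
Velar: /k/ ~ /ɡ/
Glottal: only /ʔ/ (voiceless); no voiced partner.
So /ʔ/ is the unpaired segment.

/ʔ/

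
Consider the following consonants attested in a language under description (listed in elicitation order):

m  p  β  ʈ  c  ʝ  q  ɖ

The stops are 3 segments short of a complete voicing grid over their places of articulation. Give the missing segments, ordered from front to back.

place of articulation  voiceless  voiced  
bilabial          p         —       
retroflex         ʈ         ɖ       
palatal           c         —       
uvular            q         —       
Gaps, from front to back: bilabial lacks voiced (/b/); palatal lacks voiced (/ɟ/); uvular lacks voiced (/ɢ/).

/b/, /ɟ/, /ɢ/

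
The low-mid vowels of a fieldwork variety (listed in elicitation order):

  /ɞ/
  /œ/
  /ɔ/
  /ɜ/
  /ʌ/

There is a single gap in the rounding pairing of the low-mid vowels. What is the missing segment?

Unrounded: /ɜ/ (central), /ʌ/ (back).
Rounded: /œ/ (front), /ɞ/ (central), /ɔ/ (back).
The front row has no unrounded member, so the gap is the front unrounded vowel /ɛ/.

/ɛ/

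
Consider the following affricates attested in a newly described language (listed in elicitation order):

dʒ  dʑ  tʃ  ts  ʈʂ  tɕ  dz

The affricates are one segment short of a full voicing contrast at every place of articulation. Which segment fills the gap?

/ɖʐ/

place of articulation  voiceless  voiced  
alveolar          ts        dz      
postalveolar      tʃ        dʒ      
retroflex         ʈʂ        —       
alveolo-palatal   tɕ        dʑ      
The retroflex row has no voiced member, so the gap is the voiced retroflex affricate /ɖʐ/.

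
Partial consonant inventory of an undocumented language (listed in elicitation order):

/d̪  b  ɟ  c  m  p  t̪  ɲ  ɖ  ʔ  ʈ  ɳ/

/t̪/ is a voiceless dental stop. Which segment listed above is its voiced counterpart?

/d̪/

The voiced counterpart is a voiced dental stop — in this inventory, /d̪/.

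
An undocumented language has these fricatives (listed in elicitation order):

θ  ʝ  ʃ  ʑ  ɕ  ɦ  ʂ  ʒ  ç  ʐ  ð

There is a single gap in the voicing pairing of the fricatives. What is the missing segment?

Voiceless: /θ/ (dental), /ʃ/ (postalveolar), /ʂ/ (retroflex), /ɕ/ (alveolo-palatal), /ç/ (palatal).
Voiced: /ð/ (dental), /ʒ/ (postalveolar), /ʐ/ (retroflex), /ʑ/ (alveolo-palatal), /ʝ/ (palatal), /ɦ/ (glottal).
The glottal row has no voiceless member, so the gap is the voiceless glottal fricative /h/.

/h/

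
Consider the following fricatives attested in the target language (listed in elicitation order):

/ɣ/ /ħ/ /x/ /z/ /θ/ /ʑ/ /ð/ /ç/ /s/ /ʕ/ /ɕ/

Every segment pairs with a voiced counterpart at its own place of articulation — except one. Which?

/ç/

Dental: /θ/ ~ /ð/
Alveolar: /s/ ~ /z/
Alveolo-palatal: /ɕ/ ~ /ʑ/
Velar: /x/ ~ /ɣ/
Pharyngeal: /ħ/ ~ /ʕ/
Palatal: only /ç/ (voiceless); no voiced partner.
So /ç/ is the unpaired segment.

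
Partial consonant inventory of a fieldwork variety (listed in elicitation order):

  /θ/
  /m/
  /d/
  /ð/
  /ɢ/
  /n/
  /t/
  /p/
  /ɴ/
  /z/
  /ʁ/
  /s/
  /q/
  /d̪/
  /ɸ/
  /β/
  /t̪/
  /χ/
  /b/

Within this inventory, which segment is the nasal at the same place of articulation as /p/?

/p/ is a voiceless bilabial stop.
The nasal at the same place is a bilabial nasal — in this inventory, /m/.

/m/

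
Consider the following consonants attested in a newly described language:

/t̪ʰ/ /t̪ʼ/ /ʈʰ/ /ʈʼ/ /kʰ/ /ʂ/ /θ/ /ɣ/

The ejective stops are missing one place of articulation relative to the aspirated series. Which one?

velar

Aspirated: /t̪ʰ/ (dental), /ʈʰ/ (retroflex), /kʰ/ (velar).
Ejective: /t̪ʼ/ (dental), /ʈʼ/ (retroflex).
Every place of articulation has an ejective member except velar, where /kʼ/ would be expected.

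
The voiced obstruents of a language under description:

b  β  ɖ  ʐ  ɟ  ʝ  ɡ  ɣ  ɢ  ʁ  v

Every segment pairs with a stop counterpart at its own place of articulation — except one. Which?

Bilabial: /b/ ~ /β/
Retroflex: /ɖ/ ~ /ʐ/
Palatal: /ɟ/ ~ /ʝ/
Velar: /ɡ/ ~ /ɣ/
Uvular: /ɢ/ ~ /ʁ/
Labiodental: only /v/ (fricative); no stop partner.
So /v/ is the unpaired segment.

/v/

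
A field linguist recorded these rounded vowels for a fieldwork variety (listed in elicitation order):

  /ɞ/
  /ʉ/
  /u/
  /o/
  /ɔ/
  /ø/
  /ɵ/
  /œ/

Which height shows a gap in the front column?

height            front     central   back    
high              —         ʉ         u       
high-mid          ø         ɵ         o       
low-mid           œ         ɞ         ɔ       
Every height has a front member except high, where /y/ would be expected.

high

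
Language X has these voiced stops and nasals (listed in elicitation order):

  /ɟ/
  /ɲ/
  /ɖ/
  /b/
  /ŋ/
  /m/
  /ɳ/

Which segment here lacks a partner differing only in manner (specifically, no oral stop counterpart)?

Bilabial: /b/ ~ /m/
Retroflex: /ɖ/ ~ /ɳ/
Palatal: /ɟ/ ~ /ɲ/
Velar: only /ŋ/ (nasal); no oral stop partner.
So /ŋ/ is the unpaired segment.

/ŋ/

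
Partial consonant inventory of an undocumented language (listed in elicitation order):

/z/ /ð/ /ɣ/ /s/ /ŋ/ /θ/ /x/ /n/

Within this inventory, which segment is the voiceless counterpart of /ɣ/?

/ɣ/ is a voiced velar fricative.
The voiceless counterpart is a voiceless velar fricative — in this inventory, /x/.

/x/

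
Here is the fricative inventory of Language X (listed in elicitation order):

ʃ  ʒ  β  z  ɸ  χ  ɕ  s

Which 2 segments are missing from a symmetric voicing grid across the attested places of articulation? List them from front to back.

place of articulation  voiceless  voiced  
bilabial          ɸ         β       
alveolar          s         z       
postalveolar      ʃ         ʒ       
alveolo-palatal   ɕ         —       
uvular            χ         —       
Gaps, from front to back: alveolo-palatal lacks voiced (/ʑ/); uvular lacks voiced (/ʁ/).

/ʑ/, /ʁ/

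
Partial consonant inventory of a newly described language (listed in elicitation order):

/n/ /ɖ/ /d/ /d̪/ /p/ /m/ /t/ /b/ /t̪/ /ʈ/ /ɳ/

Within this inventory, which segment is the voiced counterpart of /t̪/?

/t̪/ is a voiceless dental stop.
The voiced counterpart is a voiced dental stop — in this inventory, /d̪/.

/d̪/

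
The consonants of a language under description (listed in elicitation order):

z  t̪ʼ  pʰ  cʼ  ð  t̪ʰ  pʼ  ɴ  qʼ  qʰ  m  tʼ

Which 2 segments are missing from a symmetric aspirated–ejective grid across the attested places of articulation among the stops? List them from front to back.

Aspirated: /pʰ/ (bilabial), /t̪ʰ/ (dental), /qʰ/ (uvular).
Ejective: /pʼ/ (bilabial), /t̪ʼ/ (dental), /tʼ/ (alveolar), /cʼ/ (palatal), /qʼ/ (uvular).
Gaps, from front to back: alveolar lacks aspirated (/tʰ/); palatal lacks aspirated (/cʰ/).

/tʰ/, /cʰ/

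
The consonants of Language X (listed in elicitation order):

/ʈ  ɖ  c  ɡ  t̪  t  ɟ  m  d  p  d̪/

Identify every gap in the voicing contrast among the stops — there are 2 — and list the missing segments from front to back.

/b/, /k/

place of articulation  voiceless  voiced  
bilabial          p         —       
dental            t̪        d̪      
alveolar          t         d       
retroflex         ʈ         ɖ       
palatal           c         ɟ       
velar             —         ɡ       
Gaps, from front to back: bilabial lacks voiced (/b/); velar lacks voiceless (/k/).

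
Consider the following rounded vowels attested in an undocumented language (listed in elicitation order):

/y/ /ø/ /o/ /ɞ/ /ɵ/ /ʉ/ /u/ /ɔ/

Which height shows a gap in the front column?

high: front /y/, central /ʉ/, back /u/.
high-mid: front /ø/, central /ɵ/, back /o/.
low-mid: front —, central /ɞ/, back /ɔ/.
Every height has a front member except low-mid, where /œ/ would be expected.

low-mid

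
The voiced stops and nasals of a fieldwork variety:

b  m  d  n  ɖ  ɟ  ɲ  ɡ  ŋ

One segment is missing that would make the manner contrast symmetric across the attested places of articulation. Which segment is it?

bilabial: oral stop /b/, nasal /m/.
alveolar: oral stop /d/, nasal /n/.
retroflex: oral stop /ɖ/, nasal —.
palatal: oral stop /ɟ/, nasal /ɲ/.
velar: oral stop /ɡ/, nasal /ŋ/.
The retroflex row has no nasal member, so the gap is the retroflex nasal /ɳ/.

/ɳ/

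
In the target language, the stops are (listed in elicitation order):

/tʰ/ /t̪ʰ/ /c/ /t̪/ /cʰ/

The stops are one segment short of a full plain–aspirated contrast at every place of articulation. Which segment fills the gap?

Plain: /t̪/ (dental), /c/ (palatal).
Aspirated: /t̪ʰ/ (dental), /tʰ/ (alveolar), /cʰ/ (palatal).
The alveolar row has no plain member, so the gap is the plain alveolar stop /t/.

/t/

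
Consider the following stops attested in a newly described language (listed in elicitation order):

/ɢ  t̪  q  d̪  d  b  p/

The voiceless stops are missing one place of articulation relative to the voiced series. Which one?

place of articulation  voiceless  voiced  
bilabial          p         b       
dental            t̪        d̪      
alveolar          —         d       
uvular            q         ɢ       
Every place of articulation has a voiceless member except alveolar, where /t/ would be expected.

alveolar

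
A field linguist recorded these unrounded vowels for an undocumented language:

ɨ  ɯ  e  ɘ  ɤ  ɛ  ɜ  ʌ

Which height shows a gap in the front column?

Front: /e/ (high-mid), /ɛ/ (low-mid).
Central: /ɨ/ (high), /ɘ/ (high-mid), /ɜ/ (low-mid).
Back: /ɯ/ (high), /ɤ/ (high-mid), /ʌ/ (low-mid).
Every height has a front member except high, where /i/ would be expected.

high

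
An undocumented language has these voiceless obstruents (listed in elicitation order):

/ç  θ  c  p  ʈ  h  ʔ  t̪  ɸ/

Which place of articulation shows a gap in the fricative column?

retroflex

Stop: /p/ (bilabial), /t̪/ (dental), /ʈ/ (retroflex), /c/ (palatal), /ʔ/ (glottal).
Fricative: /ɸ/ (bilabial), /θ/ (dental), /ç/ (palatal), /h/ (glottal).
Every place of articulation has a fricative member except retroflex, where /ʂ/ would be expected.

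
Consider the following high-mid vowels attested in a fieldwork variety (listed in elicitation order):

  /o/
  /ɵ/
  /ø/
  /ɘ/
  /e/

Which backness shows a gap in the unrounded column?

back

front: unrounded /e/, rounded /ø/.
central: unrounded /ɘ/, rounded /ɵ/.
back: unrounded —, rounded /o/.
Every backness has an unrounded member except back, where /ɤ/ would be expected.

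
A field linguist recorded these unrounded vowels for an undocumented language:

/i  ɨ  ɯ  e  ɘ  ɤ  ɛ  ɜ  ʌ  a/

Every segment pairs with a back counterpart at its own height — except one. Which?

/a/

High: /i/ ~ /ɨ/ ~ /ɯ/
High-mid: /e/ ~ /ɘ/ ~ /ɤ/
Low-mid: /ɛ/ ~ /ɜ/ ~ /ʌ/
Low: only /a/ (front); no back partner.
So /a/ is the unpaired segment.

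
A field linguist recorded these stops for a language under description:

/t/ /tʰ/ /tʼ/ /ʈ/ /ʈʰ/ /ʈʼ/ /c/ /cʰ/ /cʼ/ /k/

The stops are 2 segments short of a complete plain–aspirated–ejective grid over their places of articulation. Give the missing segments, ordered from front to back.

alveolar: plain /t/, aspirated /tʰ/, ejective /tʼ/.
retroflex: plain /ʈ/, aspirated /ʈʰ/, ejective /ʈʼ/.
palatal: plain /c/, aspirated /cʰ/, ejective /cʼ/.
velar: plain /k/, aspirated —, ejective —.
Gaps, from front to back: velar lacks aspirated (/kʰ/); velar lacks ejective (/kʼ/).

/kʰ/, /kʼ/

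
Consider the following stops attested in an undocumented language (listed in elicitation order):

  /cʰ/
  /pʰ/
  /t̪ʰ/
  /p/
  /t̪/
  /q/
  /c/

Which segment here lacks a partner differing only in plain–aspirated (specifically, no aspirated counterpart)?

Bilabial: /p/ ~ /pʰ/
Dental: /t̪/ ~ /t̪ʰ/
Palatal: /c/ ~ /cʰ/
Uvular: only /q/ (plain); no aspirated partner.
So /q/ is the unpaired segment.

/q/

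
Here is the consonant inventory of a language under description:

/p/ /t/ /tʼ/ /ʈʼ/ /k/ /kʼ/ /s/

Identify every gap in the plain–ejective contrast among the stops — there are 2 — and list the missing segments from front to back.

/pʼ/, /ʈ/

bilabial: plain /p/, ejective —.
alveolar: plain /t/, ejective /tʼ/.
retroflex: plain —, ejective /ʈʼ/.
velar: plain /k/, ejective /kʼ/.
Gaps, from front to back: bilabial lacks ejective (/pʼ/); retroflex lacks plain (/ʈ/).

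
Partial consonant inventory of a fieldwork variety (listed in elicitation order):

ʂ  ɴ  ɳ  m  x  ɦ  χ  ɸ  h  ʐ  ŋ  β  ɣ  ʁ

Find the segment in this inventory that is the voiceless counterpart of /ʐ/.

/ʂ/

/ʐ/ is a voiced retroflex fricative.
The voiceless counterpart is a voiceless retroflex fricative — in this inventory, /ʂ/.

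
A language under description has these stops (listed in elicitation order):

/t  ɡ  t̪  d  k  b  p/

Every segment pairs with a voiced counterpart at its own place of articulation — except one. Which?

Bilabial: /p/ ~ /b/
Alveolar: /t/ ~ /d/
Velar: /k/ ~ /ɡ/
Dental: only /t̪/ (voiceless); no voiced partner.
So /t̪/ is the unpaired segment.

/t̪/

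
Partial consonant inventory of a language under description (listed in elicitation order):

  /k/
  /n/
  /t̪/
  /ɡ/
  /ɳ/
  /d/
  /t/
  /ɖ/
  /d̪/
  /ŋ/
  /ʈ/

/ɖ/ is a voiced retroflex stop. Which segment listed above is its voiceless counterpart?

/ʈ/

The voiceless counterpart is a voiceless retroflex stop — in this inventory, /ʈ/.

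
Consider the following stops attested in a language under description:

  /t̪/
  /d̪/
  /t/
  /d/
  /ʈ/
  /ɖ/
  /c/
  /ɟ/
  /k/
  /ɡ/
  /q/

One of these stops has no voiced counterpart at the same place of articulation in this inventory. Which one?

Dental: /t̪/ ~ /d̪/
Alveolar: /t/ ~ /d/
Retroflex: /ʈ/ ~ /ɖ/
Palatal: /c/ ~ /ɟ/
Velar: /k/ ~ /ɡ/
Uvular: only /q/ (voiceless); no voiced partner.
So /q/ is the unpaired segment.

/q/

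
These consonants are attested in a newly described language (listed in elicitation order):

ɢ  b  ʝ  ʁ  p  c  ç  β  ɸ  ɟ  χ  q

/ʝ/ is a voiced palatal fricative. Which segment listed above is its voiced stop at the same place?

The voiced stop at the same place is a voiced palatal stop — in this inventory, /ɟ/.

/ɟ/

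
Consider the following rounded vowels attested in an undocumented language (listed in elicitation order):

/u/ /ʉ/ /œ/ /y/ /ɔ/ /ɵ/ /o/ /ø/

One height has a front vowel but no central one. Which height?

low-mid

Front: /y/ (high), /ø/ (high-mid), /œ/ (low-mid).
Central: /ʉ/ (high), /ɵ/ (high-mid).
Back: /u/ (high), /o/ (high-mid), /ɔ/ (low-mid).
Every height has a central member except low-mid, where /ɞ/ would be expected.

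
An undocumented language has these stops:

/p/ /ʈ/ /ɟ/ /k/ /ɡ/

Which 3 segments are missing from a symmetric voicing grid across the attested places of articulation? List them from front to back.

Voiceless: /p/ (bilabial), /ʈ/ (retroflex), /k/ (velar).
Voiced: /ɟ/ (palatal), /ɡ/ (velar).
Gaps, from front to back: bilabial lacks voiced (/b/); retroflex lacks voiced (/ɖ/); palatal lacks voiceless (/c/).

/b/, /ɖ/, /c/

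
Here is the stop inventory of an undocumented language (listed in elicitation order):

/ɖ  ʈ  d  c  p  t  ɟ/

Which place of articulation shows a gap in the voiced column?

Voiceless: /p/ (bilabial), /t/ (alveolar), /ʈ/ (retroflex), /c/ (palatal).
Voiced: /d/ (alveolar), /ɖ/ (retroflex), /ɟ/ (palatal).
Every place of articulation has a voiced member except bilabial, where /b/ would be expected.

bilabial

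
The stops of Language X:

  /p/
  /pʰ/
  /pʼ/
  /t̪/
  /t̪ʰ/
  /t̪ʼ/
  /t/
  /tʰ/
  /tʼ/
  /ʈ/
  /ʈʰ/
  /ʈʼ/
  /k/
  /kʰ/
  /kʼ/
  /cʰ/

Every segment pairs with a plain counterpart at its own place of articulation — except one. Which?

/cʰ/

Bilabial: /p/ ~ /pʰ/ ~ /pʼ/
Dental: /t̪/ ~ /t̪ʰ/ ~ /t̪ʼ/
Alveolar: /t/ ~ /tʰ/ ~ /tʼ/
Retroflex: /ʈ/ ~ /ʈʰ/ ~ /ʈʼ/
Velar: /k/ ~ /kʰ/ ~ /kʼ/
Palatal: only /cʰ/ (aspirated); no plain partner.
So /cʰ/ is the unpaired segment.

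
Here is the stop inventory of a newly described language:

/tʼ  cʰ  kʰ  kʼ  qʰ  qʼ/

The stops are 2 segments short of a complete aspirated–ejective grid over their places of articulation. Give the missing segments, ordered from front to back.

/tʰ/, /cʼ/

alveolar: aspirated —, ejective /tʼ/.
palatal: aspirated /cʰ/, ejective —.
velar: aspirated /kʰ/, ejective /kʼ/.
uvular: aspirated /qʰ/, ejective /qʼ/.
Gaps, from front to back: alveolar lacks aspirated (/tʰ/); palatal lacks ejective (/cʼ/).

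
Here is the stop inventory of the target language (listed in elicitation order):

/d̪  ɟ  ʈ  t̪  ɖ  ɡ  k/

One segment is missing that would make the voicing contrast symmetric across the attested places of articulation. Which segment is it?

place of articulation  voiceless  voiced  
dental            t̪        d̪      
retroflex         ʈ         ɖ       
palatal           —         ɟ       
velar             k         ɡ       
The palatal row has no voiceless member, so the gap is the voiceless palatal stop /c/.

/c/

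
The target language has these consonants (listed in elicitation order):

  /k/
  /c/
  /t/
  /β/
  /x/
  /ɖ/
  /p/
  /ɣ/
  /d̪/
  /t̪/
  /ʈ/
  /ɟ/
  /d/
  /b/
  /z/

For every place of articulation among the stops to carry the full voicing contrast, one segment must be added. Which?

/ɡ/

Voiceless: /p/ (bilabial), /t̪/ (dental), /t/ (alveolar), /ʈ/ (retroflex), /c/ (palatal), /k/ (velar).
Voiced: /b/ (bilabial), /d̪/ (dental), /d/ (alveolar), /ɖ/ (retroflex), /ɟ/ (palatal).
The velar row has no voiced member, so the gap is the voiced velar stop /ɡ/.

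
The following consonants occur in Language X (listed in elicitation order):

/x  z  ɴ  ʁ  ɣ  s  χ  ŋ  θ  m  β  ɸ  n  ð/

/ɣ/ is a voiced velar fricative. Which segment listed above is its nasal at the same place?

/ŋ/

The nasal at the same place is a velar nasal — in this inventory, /ŋ/.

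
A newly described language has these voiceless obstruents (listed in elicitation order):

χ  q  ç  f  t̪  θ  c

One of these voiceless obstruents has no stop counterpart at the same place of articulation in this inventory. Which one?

/f/

Dental: /t̪/ ~ /θ/
Palatal: /c/ ~ /ç/
Uvular: /q/ ~ /χ/
Labiodental: only /f/ (fricative); no stop partner.
So /f/ is the unpaired segment.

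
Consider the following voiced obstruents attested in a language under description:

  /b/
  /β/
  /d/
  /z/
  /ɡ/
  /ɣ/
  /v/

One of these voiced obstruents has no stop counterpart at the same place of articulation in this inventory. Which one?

/v/

Bilabial: /b/ ~ /β/
Alveolar: /d/ ~ /z/
Velar: /ɡ/ ~ /ɣ/
Labiodental: only /v/ (fricative); no stop partner.
So /v/ is the unpaired segment.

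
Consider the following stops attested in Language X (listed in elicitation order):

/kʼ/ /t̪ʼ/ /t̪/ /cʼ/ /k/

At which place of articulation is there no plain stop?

place of articulation  plain     ejective
dental            t̪        t̪ʼ     
palatal           —         cʼ      
velar             k         kʼ      
Every place of articulation has a plain member except palatal, where /c/ would be expected.

palatal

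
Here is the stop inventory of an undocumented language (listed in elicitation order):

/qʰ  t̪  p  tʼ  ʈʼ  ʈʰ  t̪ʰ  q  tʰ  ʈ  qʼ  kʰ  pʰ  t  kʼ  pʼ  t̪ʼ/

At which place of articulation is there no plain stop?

Plain: /p/ (bilabial), /t̪/ (dental), /t/ (alveolar), /ʈ/ (retroflex), /q/ (uvular).
Aspirated: /pʰ/ (bilabial), /t̪ʰ/ (dental), /tʰ/ (alveolar), /ʈʰ/ (retroflex), /kʰ/ (velar), /qʰ/ (uvular).
Ejective: /pʼ/ (bilabial), /t̪ʼ/ (dental), /tʼ/ (alveolar), /ʈʼ/ (retroflex), /kʼ/ (velar), /qʼ/ (uvular).
Every place of articulation has a plain member except velar, where /k/ would be expected.

velar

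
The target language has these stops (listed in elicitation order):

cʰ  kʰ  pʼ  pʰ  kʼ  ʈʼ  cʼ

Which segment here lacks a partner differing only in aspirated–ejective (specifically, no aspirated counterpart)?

/ʈʼ/

Bilabial: /pʰ/ ~ /pʼ/
Palatal: /cʰ/ ~ /cʼ/
Velar: /kʰ/ ~ /kʼ/
Retroflex: only /ʈʼ/ (ejective); no aspirated partner.
So /ʈʼ/ is the unpaired segment.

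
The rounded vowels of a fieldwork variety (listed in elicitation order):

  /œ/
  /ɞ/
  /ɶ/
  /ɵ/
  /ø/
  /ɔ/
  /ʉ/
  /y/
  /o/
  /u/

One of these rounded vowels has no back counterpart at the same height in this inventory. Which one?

/ɶ/

High: /y/ ~ /ʉ/ ~ /u/
High-mid: /ø/ ~ /ɵ/ ~ /o/
Low-mid: /œ/ ~ /ɞ/ ~ /ɔ/
Low: only /ɶ/ (front); no back partner.
So /ɶ/ is the unpaired segment.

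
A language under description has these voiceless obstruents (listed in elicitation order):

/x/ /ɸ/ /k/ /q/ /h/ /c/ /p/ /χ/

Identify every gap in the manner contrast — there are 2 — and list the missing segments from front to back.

place of articulation  stop      fricative
bilabial          p         ɸ       
palatal           c         —       
velar             k         x       
uvular            q         χ       
glottal           —         h       
Gaps, from front to back: palatal lacks fricative (/ç/); glottal lacks stop (/ʔ/).

/ç/, /ʔ/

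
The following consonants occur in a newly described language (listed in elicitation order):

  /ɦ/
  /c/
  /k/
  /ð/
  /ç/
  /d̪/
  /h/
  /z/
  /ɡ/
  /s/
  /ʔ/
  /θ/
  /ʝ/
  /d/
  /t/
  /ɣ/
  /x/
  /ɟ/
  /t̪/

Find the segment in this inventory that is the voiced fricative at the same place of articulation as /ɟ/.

/ʝ/

/ɟ/ is a voiced palatal stop.
The voiced fricative at the same place is a voiced palatal fricative — in this inventory, /ʝ/.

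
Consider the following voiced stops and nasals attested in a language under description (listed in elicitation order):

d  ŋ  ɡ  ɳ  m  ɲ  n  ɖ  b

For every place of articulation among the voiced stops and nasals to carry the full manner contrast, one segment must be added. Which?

/ɟ/

place of articulation  oral stop  nasal   
bilabial          b         m       
alveolar          d         n       
retroflex         ɖ         ɳ       
palatal           —         ɲ       
velar             ɡ         ŋ       
The palatal row has no oral stop member, so the gap is the palatal oral stop /ɟ/.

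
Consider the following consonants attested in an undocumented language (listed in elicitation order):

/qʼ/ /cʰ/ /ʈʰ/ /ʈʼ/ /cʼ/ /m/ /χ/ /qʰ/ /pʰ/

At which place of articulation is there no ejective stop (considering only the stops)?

place of articulation  aspirated  ejective
bilabial          pʰ        —       
retroflex         ʈʰ        ʈʼ      
palatal           cʰ        cʼ      
uvular            qʰ        qʼ      
Every place of articulation has an ejective member except bilabial, where /pʼ/ would be expected.

bilabial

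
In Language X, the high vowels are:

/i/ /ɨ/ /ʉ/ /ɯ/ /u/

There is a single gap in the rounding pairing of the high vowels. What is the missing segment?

/y/

front: unrounded /i/, rounded —.
central: unrounded /ɨ/, rounded /ʉ/.
back: unrounded /ɯ/, rounded /u/.
The front row has no rounded member, so the gap is the front rounded vowel /y/.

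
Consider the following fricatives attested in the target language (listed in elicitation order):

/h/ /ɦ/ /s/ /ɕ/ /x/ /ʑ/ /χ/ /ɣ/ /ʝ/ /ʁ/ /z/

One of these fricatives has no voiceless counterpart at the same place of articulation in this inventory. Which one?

/ʝ/

Alveolar: /s/ ~ /z/
Alveolo-palatal: /ɕ/ ~ /ʑ/
Velar: /x/ ~ /ɣ/
Uvular: /χ/ ~ /ʁ/
Glottal: /h/ ~ /ɦ/
Palatal: only /ʝ/ (voiced); no voiceless partner.
So /ʝ/ is the unpaired segment.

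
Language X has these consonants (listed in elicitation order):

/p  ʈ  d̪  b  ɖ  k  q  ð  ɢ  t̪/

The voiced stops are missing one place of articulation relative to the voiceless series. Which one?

place of articulation  voiceless  voiced  
bilabial          p         b       
dental            t̪        d̪      
retroflex         ʈ         ɖ       
velar             k         —       
uvular            q         ɢ       
Every place of articulation has a voiced member except velar, where /ɡ/ would be expected.

velar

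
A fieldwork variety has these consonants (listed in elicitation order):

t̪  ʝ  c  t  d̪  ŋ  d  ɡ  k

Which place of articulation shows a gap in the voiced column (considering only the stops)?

Voiceless: /t̪/ (dental), /t/ (alveolar), /c/ (palatal), /k/ (velar).
Voiced: /d̪/ (dental), /d/ (alveolar), /ɡ/ (velar).
Every place of articulation has a voiced member except palatal, where /ɟ/ would be expected.

palatal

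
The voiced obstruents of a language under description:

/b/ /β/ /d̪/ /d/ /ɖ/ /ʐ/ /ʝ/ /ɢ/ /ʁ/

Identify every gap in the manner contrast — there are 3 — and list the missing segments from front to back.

/ð/, /z/, /ɟ/

bilabial: stop /b/, fricative /β/.
dental: stop /d̪/, fricative —.
alveolar: stop /d/, fricative —.
retroflex: stop /ɖ/, fricative /ʐ/.
palatal: stop —, fricative /ʝ/.
uvular: stop /ɢ/, fricative /ʁ/.
Gaps, from front to back: dental lacks fricative (/ð/); alveolar lacks fricative (/z/); palatal lacks stop (/ɟ/).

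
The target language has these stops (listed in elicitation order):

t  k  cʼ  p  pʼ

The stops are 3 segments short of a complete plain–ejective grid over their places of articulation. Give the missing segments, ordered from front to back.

/tʼ/, /c/, /kʼ/

Plain: /p/ (bilabial), /t/ (alveolar), /k/ (velar).
Ejective: /pʼ/ (bilabial), /cʼ/ (palatal).
Gaps, from front to back: alveolar lacks ejective (/tʼ/); palatal lacks plain (/c/); velar lacks ejective (/kʼ/).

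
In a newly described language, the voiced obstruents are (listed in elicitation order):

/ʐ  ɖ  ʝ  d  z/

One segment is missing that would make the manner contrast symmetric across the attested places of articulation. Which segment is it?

Stop: /d/ (alveolar), /ɖ/ (retroflex).
Fricative: /z/ (alveolar), /ʐ/ (retroflex), /ʝ/ (palatal).
The palatal row has no stop member, so the gap is the palatal stop /ɟ/.

/ɟ/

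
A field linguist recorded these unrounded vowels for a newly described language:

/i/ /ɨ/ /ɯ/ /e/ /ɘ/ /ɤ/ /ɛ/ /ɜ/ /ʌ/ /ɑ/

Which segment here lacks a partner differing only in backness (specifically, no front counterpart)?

/ɑ/

High: /i/ ~ /ɨ/ ~ /ɯ/
High-mid: /e/ ~ /ɘ/ ~ /ɤ/
Low-mid: /ɛ/ ~ /ɜ/ ~ /ʌ/
Low: only /ɑ/ (back); no front partner.
So /ɑ/ is the unpaired segment.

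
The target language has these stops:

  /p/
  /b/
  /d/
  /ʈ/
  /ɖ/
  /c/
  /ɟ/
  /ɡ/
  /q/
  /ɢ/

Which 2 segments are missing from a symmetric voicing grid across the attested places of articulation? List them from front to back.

bilabial: voiceless /p/, voiced /b/.
alveolar: voiceless —, voiced /d/.
retroflex: voiceless /ʈ/, voiced /ɖ/.
palatal: voiceless /c/, voiced /ɟ/.
velar: voiceless —, voiced /ɡ/.
uvular: voiceless /q/, voiced /ɢ/.
Gaps, from front to back: alveolar lacks voiceless (/t/); velar lacks voiceless (/k/).

/t/, /k/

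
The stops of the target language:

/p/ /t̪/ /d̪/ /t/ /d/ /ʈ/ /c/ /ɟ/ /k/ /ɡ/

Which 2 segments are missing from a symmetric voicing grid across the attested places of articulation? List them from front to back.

/b/, /ɖ/

place of articulation  voiceless  voiced  
bilabial          p         —       
dental            t̪        d̪      
alveolar          t         d       
retroflex         ʈ         —       
palatal           c         ɟ       
velar             k         ɡ       
Gaps, from front to back: bilabial lacks voiced (/b/); retroflex lacks voiced (/ɖ/).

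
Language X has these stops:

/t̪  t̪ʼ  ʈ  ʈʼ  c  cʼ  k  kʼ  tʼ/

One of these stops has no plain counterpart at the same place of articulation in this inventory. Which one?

/tʼ/

Dental: /t̪/ ~ /t̪ʼ/
Retroflex: /ʈ/ ~ /ʈʼ/
Palatal: /c/ ~ /cʼ/
Velar: /k/ ~ /kʼ/
Alveolar: only /tʼ/ (ejective); no plain partner.
So /tʼ/ is the unpaired segment.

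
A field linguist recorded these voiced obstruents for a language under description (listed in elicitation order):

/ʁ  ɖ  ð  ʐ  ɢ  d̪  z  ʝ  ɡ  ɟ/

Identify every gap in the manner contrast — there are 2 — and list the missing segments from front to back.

dental: stop /d̪/, fricative /ð/.
alveolar: stop —, fricative /z/.
retroflex: stop /ɖ/, fricative /ʐ/.
palatal: stop /ɟ/, fricative /ʝ/.
velar: stop /ɡ/, fricative —.
uvular: stop /ɢ/, fricative /ʁ/.
Gaps, from front to back: alveolar lacks stop (/d/); velar lacks fricative (/ɣ/).

/d/, /ɣ/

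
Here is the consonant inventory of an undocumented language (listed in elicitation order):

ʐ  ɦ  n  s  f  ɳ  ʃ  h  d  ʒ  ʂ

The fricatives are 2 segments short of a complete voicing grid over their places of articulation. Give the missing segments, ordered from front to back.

/v/, /z/

labiodental: voiceless /f/, voiced —.
alveolar: voiceless /s/, voiced —.
postalveolar: voiceless /ʃ/, voiced /ʒ/.
retroflex: voiceless /ʂ/, voiced /ʐ/.
glottal: voiceless /h/, voiced /ɦ/.
Gaps, from front to back: labiodental lacks voiced (/v/); alveolar lacks voiced (/z/).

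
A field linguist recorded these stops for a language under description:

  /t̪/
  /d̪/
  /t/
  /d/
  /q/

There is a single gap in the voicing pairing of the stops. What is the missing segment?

place of articulation  voiceless  voiced  
dental            t̪        d̪      
alveolar          t         d       
uvular            q         —       
The uvular row has no voiced member, so the gap is the voiced uvular stop /ɢ/.

/ɢ/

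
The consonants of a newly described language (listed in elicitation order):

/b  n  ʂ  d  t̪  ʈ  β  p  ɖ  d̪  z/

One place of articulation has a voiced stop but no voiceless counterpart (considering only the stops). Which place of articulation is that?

bilabial: voiceless /p/, voiced /b/.
dental: voiceless /t̪/, voiced /d̪/.
alveolar: voiceless —, voiced /d/.
retroflex: voiceless /ʈ/, voiced /ɖ/.
Every place of articulation has a voiceless member except alveolar, where /t/ would be expected.

alveolar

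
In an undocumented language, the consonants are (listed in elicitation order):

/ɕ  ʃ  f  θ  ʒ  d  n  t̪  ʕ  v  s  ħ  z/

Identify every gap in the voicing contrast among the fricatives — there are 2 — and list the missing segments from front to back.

place of articulation  voiceless  voiced  
labiodental       f         v       
dental            θ         —       
alveolar          s         z       
postalveolar      ʃ         ʒ       
alveolo-palatal   ɕ         —       
pharyngeal        ħ         ʕ       
Gaps, from front to back: dental lacks voiced (/ð/); alveolo-palatal lacks voiced (/ʑ/).

/ð/, /ʑ/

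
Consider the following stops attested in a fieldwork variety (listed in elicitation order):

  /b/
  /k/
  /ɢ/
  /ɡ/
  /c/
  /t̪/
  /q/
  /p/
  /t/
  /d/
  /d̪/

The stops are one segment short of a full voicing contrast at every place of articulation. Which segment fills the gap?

/ɟ/

bilabial: voiceless /p/, voiced /b/.
dental: voiceless /t̪/, voiced /d̪/.
alveolar: voiceless /t/, voiced /d/.
palatal: voiceless /c/, voiced —.
velar: voiceless /k/, voiced /ɡ/.
uvular: voiceless /q/, voiced /ɢ/.
The palatal row has no voiced member, so the gap is the voiced palatal stop /ɟ/.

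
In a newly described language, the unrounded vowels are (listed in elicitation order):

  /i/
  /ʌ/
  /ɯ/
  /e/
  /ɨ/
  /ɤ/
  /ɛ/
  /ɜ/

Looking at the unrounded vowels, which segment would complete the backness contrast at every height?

/ɘ/

high: front /i/, central /ɨ/, back /ɯ/.
high-mid: front /e/, central —, back /ɤ/.
low-mid: front /ɛ/, central /ɜ/, back /ʌ/.
The high-mid row has no central member, so the gap is the high-mid central unrounded vowel /ɘ/.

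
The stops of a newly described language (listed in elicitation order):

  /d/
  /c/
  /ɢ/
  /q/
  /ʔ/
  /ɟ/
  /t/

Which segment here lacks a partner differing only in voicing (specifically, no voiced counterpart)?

/ʔ/

Alveolar: /t/ ~ /d/
Palatal: /c/ ~ /ɟ/
Uvular: /q/ ~ /ɢ/
Glottal: only /ʔ/ (voiceless); no voiced partner.
So /ʔ/ is the unpaired segment.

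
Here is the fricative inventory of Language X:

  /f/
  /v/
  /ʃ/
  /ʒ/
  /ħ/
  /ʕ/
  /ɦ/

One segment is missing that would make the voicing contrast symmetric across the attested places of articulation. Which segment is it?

Voiceless: /f/ (labiodental), /ʃ/ (postalveolar), /ħ/ (pharyngeal).
Voiced: /v/ (labiodental), /ʒ/ (postalveolar), /ʕ/ (pharyngeal), /ɦ/ (glottal).
The glottal row has no voiceless member, so the gap is the voiceless glottal fricative /h/.

/h/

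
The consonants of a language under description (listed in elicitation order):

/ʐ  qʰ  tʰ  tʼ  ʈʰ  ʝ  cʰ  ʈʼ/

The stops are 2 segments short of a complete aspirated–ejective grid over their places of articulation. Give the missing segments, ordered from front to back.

/cʼ/, /qʼ/

alveolar: aspirated /tʰ/, ejective /tʼ/.
retroflex: aspirated /ʈʰ/, ejective /ʈʼ/.
palatal: aspirated /cʰ/, ejective —.
uvular: aspirated /qʰ/, ejective —.
Gaps, from front to back: palatal lacks ejective (/cʼ/); uvular lacks ejective (/qʼ/).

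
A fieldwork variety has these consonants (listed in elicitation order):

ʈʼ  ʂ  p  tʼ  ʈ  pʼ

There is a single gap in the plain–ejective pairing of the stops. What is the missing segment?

/t/

Plain: /p/ (bilabial), /ʈ/ (retroflex).
Ejective: /pʼ/ (bilabial), /tʼ/ (alveolar), /ʈʼ/ (retroflex).
The alveolar row has no plain member, so the gap is the plain alveolar stop /t/.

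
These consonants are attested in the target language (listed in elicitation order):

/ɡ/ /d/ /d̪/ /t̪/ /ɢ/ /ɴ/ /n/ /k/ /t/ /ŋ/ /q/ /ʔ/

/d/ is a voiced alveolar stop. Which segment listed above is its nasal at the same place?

The nasal at the same place is an alveolar nasal — in this inventory, /n/.

/n/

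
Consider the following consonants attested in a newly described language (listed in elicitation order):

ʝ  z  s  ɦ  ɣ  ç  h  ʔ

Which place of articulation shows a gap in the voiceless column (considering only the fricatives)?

alveolar: voiceless /s/, voiced /z/.
palatal: voiceless /ç/, voiced /ʝ/.
velar: voiceless —, voiced /ɣ/.
glottal: voiceless /h/, voiced /ɦ/.
Every place of articulation has a voiceless member except velar, where /x/ would be expected.

velar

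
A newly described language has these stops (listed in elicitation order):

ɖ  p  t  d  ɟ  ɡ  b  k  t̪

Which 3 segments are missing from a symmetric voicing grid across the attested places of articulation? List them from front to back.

Voiceless: /p/ (bilabial), /t̪/ (dental), /t/ (alveolar), /k/ (velar).
Voiced: /b/ (bilabial), /d/ (alveolar), /ɖ/ (retroflex), /ɟ/ (palatal), /ɡ/ (velar).
Gaps, from front to back: dental lacks voiced (/d̪/); retroflex lacks voiceless (/ʈ/); palatal lacks voiceless (/c/).

/d̪/, /ʈ/, /c/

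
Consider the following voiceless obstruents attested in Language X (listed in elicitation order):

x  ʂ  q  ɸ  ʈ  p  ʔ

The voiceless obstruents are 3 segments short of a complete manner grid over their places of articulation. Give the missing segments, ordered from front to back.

/k/, /χ/, /h/

place of articulation  stop      fricative
bilabial          p         ɸ       
retroflex         ʈ         ʂ       
velar             —         x       
uvular            q         —       
glottal           ʔ         —       
Gaps, from front to back: velar lacks stop (/k/); uvular lacks fricative (/χ/); glottal lacks fricative (/h/).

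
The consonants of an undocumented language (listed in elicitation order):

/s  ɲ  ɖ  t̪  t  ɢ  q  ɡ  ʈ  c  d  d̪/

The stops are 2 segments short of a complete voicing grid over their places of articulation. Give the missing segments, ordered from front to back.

/ɟ/, /k/

dental: voiceless /t̪/, voiced /d̪/.
alveolar: voiceless /t/, voiced /d/.
retroflex: voiceless /ʈ/, voiced /ɖ/.
palatal: voiceless /c/, voiced —.
velar: voiceless —, voiced /ɡ/.
uvular: voiceless /q/, voiced /ɢ/.
Gaps, from front to back: palatal lacks voiced (/ɟ/); velar lacks voiceless (/k/).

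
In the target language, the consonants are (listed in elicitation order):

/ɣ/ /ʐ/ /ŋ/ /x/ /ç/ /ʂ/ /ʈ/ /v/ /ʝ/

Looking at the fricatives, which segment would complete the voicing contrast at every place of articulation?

/f/

Voiceless: /ʂ/ (retroflex), /ç/ (palatal), /x/ (velar).
Voiced: /v/ (labiodental), /ʐ/ (retroflex), /ʝ/ (palatal), /ɣ/ (velar).
The labiodental row has no voiceless member, so the gap is the voiceless labiodental fricative /f/.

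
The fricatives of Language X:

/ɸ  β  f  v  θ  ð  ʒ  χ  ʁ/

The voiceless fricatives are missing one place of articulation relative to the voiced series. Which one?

bilabial: voiceless /ɸ/, voiced /β/.
labiodental: voiceless /f/, voiced /v/.
dental: voiceless /θ/, voiced /ð/.
postalveolar: voiceless —, voiced /ʒ/.
uvular: voiceless /χ/, voiced /ʁ/.
Every place of articulation has a voiceless member except postalveolar, where /ʃ/ would be expected.

postalveolar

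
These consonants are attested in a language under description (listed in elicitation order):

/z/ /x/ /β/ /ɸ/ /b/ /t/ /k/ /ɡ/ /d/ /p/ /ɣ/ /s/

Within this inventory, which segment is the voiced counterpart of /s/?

/s/ is a voiceless alveolar fricative.
The voiced counterpart is a voiced alveolar fricative — in this inventory, /z/.

/z/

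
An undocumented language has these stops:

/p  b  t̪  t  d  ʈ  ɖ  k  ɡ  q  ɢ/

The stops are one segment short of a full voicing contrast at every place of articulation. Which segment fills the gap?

/d̪/

Voiceless: /p/ (bilabial), /t̪/ (dental), /t/ (alveolar), /ʈ/ (retroflex), /k/ (velar), /q/ (uvular).
Voiced: /b/ (bilabial), /d/ (alveolar), /ɖ/ (retroflex), /ɡ/ (velar), /ɢ/ (uvular).
The dental row has no voiced member, so the gap is the voiced dental stop /d̪/.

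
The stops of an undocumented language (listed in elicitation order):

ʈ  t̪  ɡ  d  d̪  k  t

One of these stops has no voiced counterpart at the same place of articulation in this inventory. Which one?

Dental: /t̪/ ~ /d̪/
Alveolar: /t/ ~ /d/
Velar: /k/ ~ /ɡ/
Retroflex: only /ʈ/ (voiceless); no voiced partner.
So /ʈ/ is the unpaired segment.

/ʈ/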